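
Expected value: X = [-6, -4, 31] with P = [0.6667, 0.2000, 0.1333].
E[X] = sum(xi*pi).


E[X] = -6*0.6667 - 4*0.2000 + 31*0.1333
= -4.0002 - 0.8000 + 4.1323
= -0.6679

E[X] = -0.6679


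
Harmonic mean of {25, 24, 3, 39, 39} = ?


Sum of reciprocals = 1/25 + 1/24 + 1/3 + 1/39 + 1/39 = 0.466282
HM = 5/0.466282 = 10.7231

HM = 10.7231


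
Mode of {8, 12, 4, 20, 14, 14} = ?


Frequencies: 4:1, 8:1, 12:1, 14:2, 20:1
Max frequency = 2
Mode = 14

Mode = 14


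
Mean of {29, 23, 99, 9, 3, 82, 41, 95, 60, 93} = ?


Sum = 29 + 23 + 99 + 9 + 3 + 82 + 41 + 95 + 60 + 93 = 534
n = 10
Mean = 534/10 = 53.4000

Mean = 53.4000


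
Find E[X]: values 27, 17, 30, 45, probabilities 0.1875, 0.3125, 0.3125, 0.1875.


E[X] = 27*0.1875 + 17*0.3125 + 30*0.3125 + 45*0.1875
= 5.0625 + 5.3125 + 9.3750 + 8.4375
= 28.1875

E[X] = 28.1875


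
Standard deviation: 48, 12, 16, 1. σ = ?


Mean = 19.2500
Variance = 305.6875
SD = sqrt(305.6875) = 17.4839

SD = 17.4839


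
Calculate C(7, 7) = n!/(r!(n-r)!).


C(7,7) = 7!/(7! × 0!)
= 5040/(5040 × 1)
= 1

C(7,7) = 1


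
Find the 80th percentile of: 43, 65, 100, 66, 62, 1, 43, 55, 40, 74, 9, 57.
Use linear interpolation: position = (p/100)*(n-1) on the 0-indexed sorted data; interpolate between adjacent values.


Sorted: 1, 9, 40, 43, 43, 55, 57, 62, 65, 66, 74, 100
n = 12
Index = 80/100 * 11 = 8.8000
Lower = data[8] = 65, Upper = data[9] = 66
P80 = 65 + 0.8000*(1) = 65.8000

P80 = 65.8000


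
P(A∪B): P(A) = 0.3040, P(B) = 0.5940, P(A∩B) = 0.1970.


P(A∪B) = 0.3040 + 0.5940 - 0.1970
= 0.8980 - 0.1970
= 0.7010

P(A∪B) = 0.7010


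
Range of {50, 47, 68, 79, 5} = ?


Max = 79, Min = 5
Range = 79 - 5 = 74

Range = 74


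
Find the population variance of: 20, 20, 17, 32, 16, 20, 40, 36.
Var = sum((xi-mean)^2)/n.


Mean = 25.1250
Squared deviations: 26.2656, 26.2656, 66.0156, 47.2656, 83.2656, 26.2656, 221.2656, 118.2656
Sum = 614.8750
Variance = 614.8750/8 = 76.8594

Variance = 76.8594


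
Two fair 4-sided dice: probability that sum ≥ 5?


Total outcomes = 4×4 = 16
Favorable (sum ≥ 5): 10
P = 10/16 = 0.6250

P = 0.6250


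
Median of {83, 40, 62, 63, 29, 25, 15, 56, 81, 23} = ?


Sorted: 15, 23, 25, 29, 40, 56, 62, 63, 81, 83
n = 10 (even)
Middle values: 40 and 56
Median = (40+56)/2 = 48.0000

Median = 48.0000


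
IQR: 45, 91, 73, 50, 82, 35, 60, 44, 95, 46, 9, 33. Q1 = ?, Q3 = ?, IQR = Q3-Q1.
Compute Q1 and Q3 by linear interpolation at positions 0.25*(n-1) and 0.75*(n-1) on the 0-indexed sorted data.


Sorted: 9, 33, 35, 44, 45, 46, 50, 60, 73, 82, 91, 95
Q1 (25th %ile) = 41.7500
Q3 (75th %ile) = 75.2500
IQR = 75.2500 - 41.7500 = 33.5000

IQR = 33.5000


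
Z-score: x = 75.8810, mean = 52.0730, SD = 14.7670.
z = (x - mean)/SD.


z = (75.8810 - 52.0730)/14.7670
= 23.8080/14.7670
= 1.6122

z = 1.6122


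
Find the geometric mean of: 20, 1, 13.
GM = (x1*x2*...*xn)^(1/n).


Product = 20 × 1 × 13 = 260
GM = 260^(1/3) = 6.3825

GM = 6.3825


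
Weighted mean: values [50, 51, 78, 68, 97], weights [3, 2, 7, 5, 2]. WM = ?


Numerator = 50*3 + 51*2 + 78*7 + 68*5 + 97*2 = 1332
Denominator = 3 + 2 + 7 + 5 + 2 = 19
WM = 1332/19 = 70.1053

WM = 70.1053


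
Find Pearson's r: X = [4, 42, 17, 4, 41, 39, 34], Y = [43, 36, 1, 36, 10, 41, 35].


Mean X = 25.8571, Mean Y = 28.8571
SD X = 15.869365, SD Y = 15.207410
Cov = -25.591837
r = -25.591837/(15.869365*15.207410) = -0.1060

r = -0.1060


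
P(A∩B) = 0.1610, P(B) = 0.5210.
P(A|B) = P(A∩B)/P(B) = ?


P(A|B) = 0.1610/0.5210 = 0.3090

P(A|B) = 0.3090


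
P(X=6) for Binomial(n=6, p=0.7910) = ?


C(6,6) = 1
p^6 = 0.244940
(1-p)^0 = 1.000000
P = 1 * 0.244940 * 1.000000 = 0.2449

P(X=6) = 0.2449


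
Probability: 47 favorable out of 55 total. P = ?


P = 47/55 = 0.8545

P = 0.8545


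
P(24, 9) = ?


P(24,9) = 24!/15!
= 620448401733239439360000/1307674368000
= 474467051520

P(24,9) = 474467051520


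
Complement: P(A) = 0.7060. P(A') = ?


P(not A) = 1 - 0.7060 = 0.2940

P(not A) = 0.2940


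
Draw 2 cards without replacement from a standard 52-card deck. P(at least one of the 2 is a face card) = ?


P(at least one) = 1 - P(none)
P(none) = (40/52) × (39/51) = 0.588235
P(at least one) = 1 - 0.588235 = 0.4118

P = 0.4118


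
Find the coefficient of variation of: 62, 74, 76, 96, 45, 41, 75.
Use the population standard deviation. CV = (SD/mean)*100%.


Mean = 67.0000
SD = 17.8085
CV = (17.8085/67.0000)*100 = 26.5799%

CV = 26.5799%


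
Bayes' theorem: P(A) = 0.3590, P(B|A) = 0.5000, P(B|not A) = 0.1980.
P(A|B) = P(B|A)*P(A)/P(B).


P(B) = P(B|A)*P(A) + P(B|A')*P(A')
= 0.5000*0.3590 + 0.1980*0.6410
= 0.179500 + 0.126918 = 0.306418
P(A|B) = 0.179500/0.306418 = 0.5858

P(A|B) = 0.5858


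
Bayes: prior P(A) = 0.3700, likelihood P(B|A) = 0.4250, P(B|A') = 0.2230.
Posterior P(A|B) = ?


P(B) = P(B|A)*P(A) + P(B|A')*P(A')
= 0.4250*0.3700 + 0.2230*0.6300
= 0.157250 + 0.140490 = 0.297740
P(A|B) = 0.157250/0.297740 = 0.5281

P(A|B) = 0.5281


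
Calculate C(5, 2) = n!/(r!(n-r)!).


C(5,2) = 5!/(2! × 3!)
= 120/(2 × 6)
= 10

C(5,2) = 10


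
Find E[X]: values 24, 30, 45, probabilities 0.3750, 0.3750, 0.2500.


E[X] = 24*0.3750 + 30*0.3750 + 45*0.2500
= 9.0000 + 11.2500 + 11.2500
= 31.5000

E[X] = 31.5000


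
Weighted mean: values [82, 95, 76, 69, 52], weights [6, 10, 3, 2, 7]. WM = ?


Numerator = 82*6 + 95*10 + 76*3 + 69*2 + 52*7 = 2172
Denominator = 6 + 10 + 3 + 2 + 7 = 28
WM = 2172/28 = 77.5714

WM = 77.5714


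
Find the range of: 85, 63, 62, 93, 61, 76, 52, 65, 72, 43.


Max = 93, Min = 43
Range = 93 - 43 = 50

Range = 50


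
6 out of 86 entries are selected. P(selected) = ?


P = 6/86 = 0.0698

P = 0.0698


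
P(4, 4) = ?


P(4,4) = 4!/0!
= 24/1
= 24

P(4,4) = 24


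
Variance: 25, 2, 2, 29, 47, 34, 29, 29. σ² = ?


Mean = 24.6250
Squared deviations: 0.1406, 511.8906, 511.8906, 19.1406, 500.6406, 87.8906, 19.1406, 19.1406
Sum = 1669.8750
Variance = 1669.8750/8 = 208.7344

Variance = 208.7344


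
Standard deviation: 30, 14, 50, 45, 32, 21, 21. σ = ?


Mean = 30.4286
Variance = 149.3878
SD = sqrt(149.3878) = 12.2224

SD = 12.2224


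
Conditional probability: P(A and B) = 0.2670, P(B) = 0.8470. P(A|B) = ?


P(A|B) = 0.2670/0.8470 = 0.3152

P(A|B) = 0.3152


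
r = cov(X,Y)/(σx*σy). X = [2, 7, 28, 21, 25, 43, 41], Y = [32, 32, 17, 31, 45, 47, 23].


Mean X = 23.8571, Mean Y = 32.4286
SD X = 14.386785, SD Y = 9.997959
Cov = 12.632653
r = 12.632653/(14.386785*9.997959) = 0.0878

r = 0.0878


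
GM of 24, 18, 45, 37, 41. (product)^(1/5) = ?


Product = 24 × 18 × 45 × 37 × 41 = 29490480
GM = 29490480^(1/5) = 31.1843

GM = 31.1843


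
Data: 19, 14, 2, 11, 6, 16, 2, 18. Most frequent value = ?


Frequencies: 2:2, 6:1, 11:1, 14:1, 16:1, 18:1, 19:1
Max frequency = 2
Mode = 2

Mode = 2


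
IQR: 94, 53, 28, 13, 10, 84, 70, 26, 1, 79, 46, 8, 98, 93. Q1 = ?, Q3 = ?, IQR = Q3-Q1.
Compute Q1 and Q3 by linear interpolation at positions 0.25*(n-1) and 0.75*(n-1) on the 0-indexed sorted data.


Sorted: 1, 8, 10, 13, 26, 28, 46, 53, 70, 79, 84, 93, 94, 98
Q1 (25th %ile) = 16.2500
Q3 (75th %ile) = 82.7500
IQR = 82.7500 - 16.2500 = 66.5000

IQR = 66.5000


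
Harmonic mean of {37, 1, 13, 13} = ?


Sum of reciprocals = 1/37 + 1/1 + 1/13 + 1/13 = 1.180873
HM = 4/1.180873 = 3.3873

HM = 3.3873


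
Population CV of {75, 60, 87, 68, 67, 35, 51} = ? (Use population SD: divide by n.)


Mean = 63.2857
SD = 15.5721
CV = (15.5721/63.2857)*100 = 24.6060%

CV = 24.6060%


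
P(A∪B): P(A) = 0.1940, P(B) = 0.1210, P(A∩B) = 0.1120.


P(A∪B) = 0.1940 + 0.1210 - 0.1120
= 0.3150 - 0.1120
= 0.2030

P(A∪B) = 0.2030


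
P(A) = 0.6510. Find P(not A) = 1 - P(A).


P(not A) = 1 - 0.6510 = 0.3490

P(not A) = 0.3490


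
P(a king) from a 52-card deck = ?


4 kings in 52 cards
P = 4/52 = 0.0769

P = 0.0769


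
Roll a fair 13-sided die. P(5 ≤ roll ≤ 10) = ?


Favorable outcomes (5 ≤ roll ≤ 10): 6
Total outcomes = 13
P = 6/13 = 0.4615

P = 0.4615


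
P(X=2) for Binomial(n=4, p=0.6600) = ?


C(4,2) = 6
p^2 = 0.435600
(1-p)^2 = 0.115600
P = 6 * 0.435600 * 0.115600 = 0.3021

P(X=2) = 0.3021


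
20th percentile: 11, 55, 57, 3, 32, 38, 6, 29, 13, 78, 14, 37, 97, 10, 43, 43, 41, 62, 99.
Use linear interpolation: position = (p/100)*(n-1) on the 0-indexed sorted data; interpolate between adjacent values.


Sorted: 3, 6, 10, 11, 13, 14, 29, 32, 37, 38, 41, 43, 43, 55, 57, 62, 78, 97, 99
n = 19
Index = 20/100 * 18 = 3.6000
Lower = data[3] = 11, Upper = data[4] = 13
P20 = 11 + 0.6000*(2) = 12.2000

P20 = 12.2000


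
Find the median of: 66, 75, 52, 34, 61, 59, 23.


Sorted: 23, 34, 52, 59, 61, 66, 75
n = 7 (odd)
Middle value = 59

Median = 59


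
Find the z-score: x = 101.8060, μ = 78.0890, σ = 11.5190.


z = (101.8060 - 78.0890)/11.5190
= 23.7170/11.5190
= 2.0589

z = 2.0589


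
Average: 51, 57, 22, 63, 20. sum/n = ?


Sum = 51 + 57 + 22 + 63 + 20 = 213
n = 5
Mean = 213/5 = 42.6000

Mean = 42.6000


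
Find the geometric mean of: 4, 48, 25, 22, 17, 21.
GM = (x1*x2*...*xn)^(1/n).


Product = 4 × 48 × 25 × 22 × 17 × 21 = 37699200
GM = 37699200^(1/6) = 18.3114

GM = 18.3114


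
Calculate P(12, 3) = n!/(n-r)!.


P(12,3) = 12!/9!
= 479001600/362880
= 1320

P(12,3) = 1320


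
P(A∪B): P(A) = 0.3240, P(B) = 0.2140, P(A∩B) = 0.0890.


P(A∪B) = 0.3240 + 0.2140 - 0.0890
= 0.5380 - 0.0890
= 0.4490

P(A∪B) = 0.4490


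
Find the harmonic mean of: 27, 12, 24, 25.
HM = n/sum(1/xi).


Sum of reciprocals = 1/27 + 1/12 + 1/24 + 1/25 = 0.202037
HM = 4/0.202037 = 19.7984

HM = 19.7984


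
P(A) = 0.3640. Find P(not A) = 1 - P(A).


P(not A) = 1 - 0.3640 = 0.6360

P(not A) = 0.6360


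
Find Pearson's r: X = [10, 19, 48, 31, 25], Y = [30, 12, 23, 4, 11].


Mean X = 26.6000, Mean Y = 16.0000
SD X = 12.753039, SD Y = 9.273618
Cov = -19.400000
r = -19.400000/(12.753039*9.273618) = -0.1640

r = -0.1640


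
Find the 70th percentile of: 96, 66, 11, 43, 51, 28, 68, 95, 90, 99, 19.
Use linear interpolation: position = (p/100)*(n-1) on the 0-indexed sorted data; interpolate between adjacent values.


Sorted: 11, 19, 28, 43, 51, 66, 68, 90, 95, 96, 99
n = 11
Index = 70/100 * 10 = 7.0000
Lower = data[7] = 90, Upper = data[8] = 95
P70 = 90 + 0*(5) = 90.0000

P70 = 90.0000


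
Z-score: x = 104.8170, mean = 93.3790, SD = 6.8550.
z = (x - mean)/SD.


z = (104.8170 - 93.3790)/6.8550
= 11.4380/6.8550
= 1.6686

z = 1.6686


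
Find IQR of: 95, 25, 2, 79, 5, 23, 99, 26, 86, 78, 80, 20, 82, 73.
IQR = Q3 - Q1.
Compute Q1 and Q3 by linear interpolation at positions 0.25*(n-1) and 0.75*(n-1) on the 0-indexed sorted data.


Sorted: 2, 5, 20, 23, 25, 26, 73, 78, 79, 80, 82, 86, 95, 99
Q1 (25th %ile) = 23.5000
Q3 (75th %ile) = 81.5000
IQR = 81.5000 - 23.5000 = 58.0000

IQR = 58.0000


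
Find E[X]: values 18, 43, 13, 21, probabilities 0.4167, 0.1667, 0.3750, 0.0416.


E[X] = 18*0.4167 + 43*0.1667 + 13*0.3750 + 21*0.0416
= 7.5006 + 7.1681 + 4.8750 + 0.8736
= 20.4173

E[X] = 20.4173


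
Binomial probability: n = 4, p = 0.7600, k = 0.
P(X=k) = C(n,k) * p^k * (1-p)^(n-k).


C(4,0) = 1
p^0 = 1.000000
(1-p)^4 = 0.003318
P = 1 * 1.000000 * 0.003318 = 0.0033

P(X=0) = 0.0033


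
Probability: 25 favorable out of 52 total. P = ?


P = 25/52 = 0.4808

P = 0.4808


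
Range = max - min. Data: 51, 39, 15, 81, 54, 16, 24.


Max = 81, Min = 15
Range = 81 - 15 = 66

Range = 66


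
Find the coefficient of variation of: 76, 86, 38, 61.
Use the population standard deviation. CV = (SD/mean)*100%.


Mean = 65.2500
SD = 18.0745
CV = (18.0745/65.2500)*100 = 27.7004%

CV = 27.7004%


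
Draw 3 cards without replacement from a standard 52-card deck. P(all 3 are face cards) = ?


P(all face cards) = (12/52) × (11/51) × (10/50)
= 0.0100

P = 0.0100


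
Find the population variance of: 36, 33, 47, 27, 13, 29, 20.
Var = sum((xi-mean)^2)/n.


Mean = 29.2857
Squared deviations: 45.0816, 13.7959, 313.7959, 5.2245, 265.2245, 0.0816, 86.2245
Sum = 729.4286
Variance = 729.4286/7 = 104.2041

Variance = 104.2041


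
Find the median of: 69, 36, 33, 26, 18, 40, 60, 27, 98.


Sorted: 18, 26, 27, 33, 36, 40, 60, 69, 98
n = 9 (odd)
Middle value = 36

Median = 36


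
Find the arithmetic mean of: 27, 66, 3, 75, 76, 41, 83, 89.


Sum = 27 + 66 + 3 + 75 + 76 + 41 + 83 + 89 = 460
n = 8
Mean = 460/8 = 57.5000

Mean = 57.5000


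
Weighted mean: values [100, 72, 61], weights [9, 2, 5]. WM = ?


Numerator = 100*9 + 72*2 + 61*5 = 1349
Denominator = 9 + 2 + 5 = 16
WM = 1349/16 = 84.3125

WM = 84.3125


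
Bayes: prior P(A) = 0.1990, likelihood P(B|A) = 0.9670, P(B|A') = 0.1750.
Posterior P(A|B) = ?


P(B) = P(B|A)*P(A) + P(B|A')*P(A')
= 0.9670*0.1990 + 0.1750*0.8010
= 0.192433 + 0.140175 = 0.332608
P(A|B) = 0.192433/0.332608 = 0.5786

P(A|B) = 0.5786


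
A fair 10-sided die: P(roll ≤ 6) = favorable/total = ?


Favorable outcomes (roll ≤ 6): 6
Total outcomes = 10
P = 6/10 = 0.6000

P = 0.6000


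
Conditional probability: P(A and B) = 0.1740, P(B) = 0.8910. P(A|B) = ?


P(A|B) = 0.1740/0.8910 = 0.1953

P(A|B) = 0.1953


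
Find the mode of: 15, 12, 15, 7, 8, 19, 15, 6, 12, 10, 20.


Frequencies: 6:1, 7:1, 8:1, 10:1, 12:2, 15:3, 19:1, 20:1
Max frequency = 3
Mode = 15

Mode = 15


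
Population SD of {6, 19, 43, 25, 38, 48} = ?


Mean = 29.8333
Variance = 213.1389
SD = sqrt(213.1389) = 14.5993

SD = 14.5993


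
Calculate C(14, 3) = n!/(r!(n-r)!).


C(14,3) = 14!/(3! × 11!)
= 87178291200/(6 × 39916800)
= 364

C(14,3) = 364


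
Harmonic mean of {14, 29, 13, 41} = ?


Sum of reciprocals = 1/14 + 1/29 + 1/13 + 1/41 = 0.207225
HM = 4/0.207225 = 19.3027

HM = 19.3027


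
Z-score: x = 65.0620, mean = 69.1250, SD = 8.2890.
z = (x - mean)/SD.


z = (65.0620 - 69.1250)/8.2890
= -4.0630/8.2890
= -0.4902

z = -0.4902


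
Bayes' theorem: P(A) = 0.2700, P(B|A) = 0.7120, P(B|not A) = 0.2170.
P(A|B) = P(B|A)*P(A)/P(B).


P(B) = P(B|A)*P(A) + P(B|A')*P(A')
= 0.7120*0.2700 + 0.2170*0.7300
= 0.192240 + 0.158410 = 0.350650
P(A|B) = 0.192240/0.350650 = 0.5482

P(A|B) = 0.5482


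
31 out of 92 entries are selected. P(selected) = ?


P = 31/92 = 0.3370

P = 0.3370


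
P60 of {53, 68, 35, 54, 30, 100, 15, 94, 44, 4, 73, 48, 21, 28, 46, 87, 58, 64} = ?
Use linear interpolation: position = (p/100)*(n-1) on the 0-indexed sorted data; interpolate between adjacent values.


Sorted: 4, 15, 21, 28, 30, 35, 44, 46, 48, 53, 54, 58, 64, 68, 73, 87, 94, 100
n = 18
Index = 60/100 * 17 = 10.2000
Lower = data[10] = 54, Upper = data[11] = 58
P60 = 54 + 0.2000*(4) = 54.8000

P60 = 54.8000


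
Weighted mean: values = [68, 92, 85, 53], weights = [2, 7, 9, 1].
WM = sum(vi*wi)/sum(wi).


Numerator = 68*2 + 92*7 + 85*9 + 53*1 = 1598
Denominator = 2 + 7 + 9 + 1 = 19
WM = 1598/19 = 84.1053

WM = 84.1053


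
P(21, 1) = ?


P(21,1) = 21!/20!
= 51090942171709440000/2432902008176640000
= 21

P(21,1) = 21


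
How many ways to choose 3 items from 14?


C(14,3) = 14!/(3! × 11!)
= 87178291200/(6 × 39916800)
= 364

C(14,3) = 364


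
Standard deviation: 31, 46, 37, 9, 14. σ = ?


Mean = 27.4000
Variance = 193.8400
SD = sqrt(193.8400) = 13.9226

SD = 13.9226


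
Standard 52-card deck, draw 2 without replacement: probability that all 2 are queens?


P(all queens) = (4/52) × (3/51)
= 0.0045

P = 0.0045


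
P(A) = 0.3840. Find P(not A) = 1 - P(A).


P(not A) = 1 - 0.3840 = 0.6160

P(not A) = 0.6160


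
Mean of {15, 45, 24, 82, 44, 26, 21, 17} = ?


Sum = 15 + 45 + 24 + 82 + 44 + 26 + 21 + 17 = 274
n = 8
Mean = 274/8 = 34.2500

Mean = 34.2500


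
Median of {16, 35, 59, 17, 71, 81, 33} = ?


Sorted: 16, 17, 33, 35, 59, 71, 81
n = 7 (odd)
Middle value = 35

Median = 35


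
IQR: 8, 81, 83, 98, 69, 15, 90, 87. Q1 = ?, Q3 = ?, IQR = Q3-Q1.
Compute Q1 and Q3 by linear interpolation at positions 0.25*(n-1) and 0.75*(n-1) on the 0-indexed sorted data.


Sorted: 8, 15, 69, 81, 83, 87, 90, 98
Q1 (25th %ile) = 55.5000
Q3 (75th %ile) = 87.7500
IQR = 87.7500 - 55.5000 = 32.2500

IQR = 32.2500


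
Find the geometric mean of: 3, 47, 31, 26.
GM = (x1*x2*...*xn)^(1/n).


Product = 3 × 47 × 31 × 26 = 113646
GM = 113646^(1/4) = 18.3607

GM = 18.3607


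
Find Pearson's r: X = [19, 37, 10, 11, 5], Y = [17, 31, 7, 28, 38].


Mean X = 16.4000, Mean Y = 24.2000
SD X = 11.235658, SD Y = 10.943491
Cov = 10.720000
r = 10.720000/(11.235658*10.943491) = 0.0872

r = 0.0872


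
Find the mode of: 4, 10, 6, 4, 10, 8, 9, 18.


Frequencies: 4:2, 6:1, 8:1, 9:1, 10:2, 18:1
Max frequency = 2
Mode = 4, 10

Mode = 4, 10


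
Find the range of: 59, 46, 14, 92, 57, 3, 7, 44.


Max = 92, Min = 3
Range = 92 - 3 = 89

Range = 89


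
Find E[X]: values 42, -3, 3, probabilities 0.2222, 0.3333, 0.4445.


E[X] = 42*0.2222 - 3*0.3333 + 3*0.4445
= 9.3324 - 0.9999 + 1.3335
= 9.6660

E[X] = 9.6660


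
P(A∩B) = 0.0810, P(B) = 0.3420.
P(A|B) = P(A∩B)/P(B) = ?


P(A|B) = 0.0810/0.3420 = 0.2368

P(A|B) = 0.2368


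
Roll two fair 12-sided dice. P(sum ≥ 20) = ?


Total outcomes = 12×12 = 144
Favorable (sum ≥ 20): 15
P = 15/144 = 0.1042

P = 0.1042


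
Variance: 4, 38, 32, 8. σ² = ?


Mean = 20.5000
Squared deviations: 272.2500, 306.2500, 132.2500, 156.2500
Sum = 867.0000
Variance = 867.0000/4 = 216.7500

Variance = 216.7500


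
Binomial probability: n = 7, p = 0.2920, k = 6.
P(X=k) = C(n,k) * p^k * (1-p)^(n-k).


C(7,6) = 7
p^6 = 0.000620
(1-p)^1 = 0.708000
P = 7 * 0.000620 * 0.708000 = 0.0031

P(X=6) = 0.0031


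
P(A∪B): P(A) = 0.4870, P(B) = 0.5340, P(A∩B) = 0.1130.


P(A∪B) = 0.4870 + 0.5340 - 0.1130
= 1.0210 - 0.1130
= 0.9080

P(A∪B) = 0.9080


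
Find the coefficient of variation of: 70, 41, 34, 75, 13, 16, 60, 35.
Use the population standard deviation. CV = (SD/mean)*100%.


Mean = 43.0000
SD = 21.8518
CV = (21.8518/43.0000)*100 = 50.8181%

CV = 50.8181%


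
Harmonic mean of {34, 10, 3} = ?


Sum of reciprocals = 1/34 + 1/10 + 1/3 = 0.462745
HM = 3/0.462745 = 6.4831

HM = 6.4831


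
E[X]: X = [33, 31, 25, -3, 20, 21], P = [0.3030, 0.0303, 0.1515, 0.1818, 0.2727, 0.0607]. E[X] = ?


E[X] = 33*0.3030 + 31*0.0303 + 25*0.1515 - 3*0.1818 + 20*0.2727 + 21*0.0607
= 9.9990 + 0.9393 + 3.7875 - 0.5454 + 5.4540 + 1.2747
= 20.9091

E[X] = 20.9091


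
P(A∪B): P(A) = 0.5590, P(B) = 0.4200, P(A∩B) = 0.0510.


P(A∪B) = 0.5590 + 0.4200 - 0.0510
= 0.9790 - 0.0510
= 0.9280

P(A∪B) = 0.9280


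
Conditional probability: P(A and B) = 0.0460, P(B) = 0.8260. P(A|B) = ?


P(A|B) = 0.0460/0.8260 = 0.0557

P(A|B) = 0.0557


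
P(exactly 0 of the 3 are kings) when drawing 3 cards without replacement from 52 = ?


Hypergeometric: P(X=0) = C(4,0)·C(48,3) / C(52,3)
= 1 × 17296 / 22100
= 17296/22100 = 0.7826

P = 0.7826


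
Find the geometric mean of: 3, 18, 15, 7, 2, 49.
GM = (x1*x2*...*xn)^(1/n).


Product = 3 × 18 × 15 × 7 × 2 × 49 = 555660
GM = 555660^(1/6) = 9.0671

GM = 9.0671


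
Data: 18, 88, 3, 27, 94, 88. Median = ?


Sorted: 3, 18, 27, 88, 88, 94
n = 6 (even)
Middle values: 27 and 88
Median = (27+88)/2 = 57.5000

Median = 57.5000


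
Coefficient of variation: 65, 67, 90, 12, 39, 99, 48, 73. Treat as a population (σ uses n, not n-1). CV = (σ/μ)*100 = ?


Mean = 61.6250
SD = 26.2961
CV = (26.2961/61.6250)*100 = 42.6711%

CV = 42.6711%


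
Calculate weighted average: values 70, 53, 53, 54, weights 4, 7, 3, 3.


Numerator = 70*4 + 53*7 + 53*3 + 54*3 = 972
Denominator = 4 + 7 + 3 + 3 = 17
WM = 972/17 = 57.1765

WM = 57.1765


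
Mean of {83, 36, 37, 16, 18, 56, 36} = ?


Sum = 83 + 36 + 37 + 16 + 18 + 56 + 36 = 282
n = 7
Mean = 282/7 = 40.2857

Mean = 40.2857


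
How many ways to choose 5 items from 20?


C(20,5) = 20!/(5! × 15!)
= 2432902008176640000/(120 × 1307674368000)
= 15504

C(20,5) = 15504


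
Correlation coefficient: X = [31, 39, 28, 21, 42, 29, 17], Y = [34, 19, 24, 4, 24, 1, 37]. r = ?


Mean X = 29.5714, Mean Y = 20.4286
SD X = 8.278322, SD Y = 12.726319
Cov = -1.673469
r = -1.673469/(8.278322*12.726319) = -0.0159

r = -0.0159


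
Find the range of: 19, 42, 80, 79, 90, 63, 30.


Max = 90, Min = 19
Range = 90 - 19 = 71

Range = 71


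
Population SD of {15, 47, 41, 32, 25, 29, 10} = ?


Mean = 28.4286
Variance = 149.6735
SD = sqrt(149.6735) = 12.2341

SD = 12.2341


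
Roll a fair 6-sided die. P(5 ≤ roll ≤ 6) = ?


Favorable outcomes (5 ≤ roll ≤ 6): 2
Total outcomes = 6
P = 2/6 = 0.3333

P = 0.3333


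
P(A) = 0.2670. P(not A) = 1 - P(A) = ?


P(not A) = 1 - 0.2670 = 0.7330

P(not A) = 0.7330


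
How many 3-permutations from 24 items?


P(24,3) = 24!/21!
= 620448401733239439360000/51090942171709440000
= 12144

P(24,3) = 12144


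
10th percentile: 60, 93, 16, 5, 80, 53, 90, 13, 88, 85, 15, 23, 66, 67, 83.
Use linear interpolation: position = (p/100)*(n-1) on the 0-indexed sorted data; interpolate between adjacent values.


Sorted: 5, 13, 15, 16, 23, 53, 60, 66, 67, 80, 83, 85, 88, 90, 93
n = 15
Index = 10/100 * 14 = 1.4000
Lower = data[1] = 13, Upper = data[2] = 15
P10 = 13 + 0.4000*(2) = 13.8000

P10 = 13.8000


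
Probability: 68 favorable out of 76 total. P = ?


P = 68/76 = 0.8947

P = 0.8947


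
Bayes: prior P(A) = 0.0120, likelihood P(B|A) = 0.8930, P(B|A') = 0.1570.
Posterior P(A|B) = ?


P(B) = P(B|A)*P(A) + P(B|A')*P(A')
= 0.8930*0.0120 + 0.1570*0.9880
= 0.010716 + 0.155116 = 0.165832
P(A|B) = 0.010716/0.165832 = 0.0646

P(A|B) = 0.0646


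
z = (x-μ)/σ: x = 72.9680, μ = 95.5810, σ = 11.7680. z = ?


z = (72.9680 - 95.5810)/11.7680
= -22.6130/11.7680
= -1.9216

z = -1.9216


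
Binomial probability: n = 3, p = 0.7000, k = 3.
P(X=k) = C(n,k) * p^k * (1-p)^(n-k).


C(3,3) = 1
p^3 = 0.343000
(1-p)^0 = 1.000000
P = 1 * 0.343000 * 1.000000 = 0.3430

P(X=3) = 0.3430


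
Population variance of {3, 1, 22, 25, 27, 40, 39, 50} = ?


Mean = 25.8750
Squared deviations: 523.2656, 618.7656, 15.0156, 0.7656, 1.2656, 199.5156, 172.2656, 582.0156
Sum = 2112.8750
Variance = 2112.8750/8 = 264.1094

Variance = 264.1094


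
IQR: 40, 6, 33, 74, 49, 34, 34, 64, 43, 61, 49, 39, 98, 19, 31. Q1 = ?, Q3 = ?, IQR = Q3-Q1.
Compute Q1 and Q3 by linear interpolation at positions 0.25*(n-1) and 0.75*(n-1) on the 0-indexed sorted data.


Sorted: 6, 19, 31, 33, 34, 34, 39, 40, 43, 49, 49, 61, 64, 74, 98
Q1 (25th %ile) = 33.5000
Q3 (75th %ile) = 55.0000
IQR = 55.0000 - 33.5000 = 21.5000

IQR = 21.5000


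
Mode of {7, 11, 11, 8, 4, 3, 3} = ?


Frequencies: 3:2, 4:1, 7:1, 8:1, 11:2
Max frequency = 2
Mode = 3, 11

Mode = 3, 11


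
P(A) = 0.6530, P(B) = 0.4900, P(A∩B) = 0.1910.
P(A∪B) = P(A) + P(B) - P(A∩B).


P(A∪B) = 0.6530 + 0.4900 - 0.1910
= 1.1430 - 0.1910
= 0.9520

P(A∪B) = 0.9520


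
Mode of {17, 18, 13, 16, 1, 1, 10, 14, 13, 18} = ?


Frequencies: 1:2, 10:1, 13:2, 14:1, 16:1, 17:1, 18:2
Max frequency = 2
Mode = 1, 13, 18

Mode = 1, 13, 18


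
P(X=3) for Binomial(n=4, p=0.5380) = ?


C(4,3) = 4
p^3 = 0.155721
(1-p)^1 = 0.462000
P = 4 * 0.155721 * 0.462000 = 0.2878

P(X=3) = 0.2878


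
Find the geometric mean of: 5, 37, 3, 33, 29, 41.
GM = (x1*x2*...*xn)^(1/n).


Product = 5 × 37 × 3 × 33 × 29 × 41 = 21776535
GM = 21776535^(1/6) = 16.7108

GM = 16.7108


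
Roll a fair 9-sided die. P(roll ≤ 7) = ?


Favorable outcomes (roll ≤ 7): 7
Total outcomes = 9
P = 7/9 = 0.7778

P = 0.7778


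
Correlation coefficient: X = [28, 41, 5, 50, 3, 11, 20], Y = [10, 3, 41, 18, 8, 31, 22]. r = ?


Mean X = 22.5714, Mean Y = 19.0000
SD X = 16.706347, SD Y = 12.512851
Cov = -98.428571
r = -98.428571/(16.706347*12.512851) = -0.4709

r = -0.4709


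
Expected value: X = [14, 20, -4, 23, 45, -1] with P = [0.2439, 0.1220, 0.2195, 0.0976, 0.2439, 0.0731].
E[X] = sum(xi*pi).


E[X] = 14*0.2439 + 20*0.1220 - 4*0.2195 + 23*0.0976 + 45*0.2439 - 1*0.0731
= 3.4146 + 2.4400 - 0.8780 + 2.2448 + 10.9755 - 0.0731
= 18.1238

E[X] = 18.1238


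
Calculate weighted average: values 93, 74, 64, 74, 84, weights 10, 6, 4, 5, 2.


Numerator = 93*10 + 74*6 + 64*4 + 74*5 + 84*2 = 2168
Denominator = 10 + 6 + 4 + 5 + 2 = 27
WM = 2168/27 = 80.2963

WM = 80.2963


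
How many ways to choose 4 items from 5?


C(5,4) = 5!/(4! × 1!)
= 120/(24 × 1)
= 5

C(5,4) = 5


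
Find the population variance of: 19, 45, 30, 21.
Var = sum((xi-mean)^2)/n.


Mean = 28.7500
Squared deviations: 95.0625, 264.0625, 1.5625, 60.0625
Sum = 420.7500
Variance = 420.7500/4 = 105.1875

Variance = 105.1875


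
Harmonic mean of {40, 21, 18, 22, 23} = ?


Sum of reciprocals = 1/40 + 1/21 + 1/18 + 1/22 + 1/23 = 0.217107
HM = 5/0.217107 = 23.0301

HM = 23.0301


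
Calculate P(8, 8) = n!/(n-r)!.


P(8,8) = 8!/0!
= 40320/1
= 40320

P(8,8) = 40320


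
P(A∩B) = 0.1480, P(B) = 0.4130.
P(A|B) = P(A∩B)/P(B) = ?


P(A|B) = 0.1480/0.4130 = 0.3584

P(A|B) = 0.3584


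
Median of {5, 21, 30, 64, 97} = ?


Sorted: 5, 21, 30, 64, 97
n = 5 (odd)
Middle value = 30

Median = 30


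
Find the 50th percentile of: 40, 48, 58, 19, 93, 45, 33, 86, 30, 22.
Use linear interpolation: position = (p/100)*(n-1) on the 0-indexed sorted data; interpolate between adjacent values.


Sorted: 19, 22, 30, 33, 40, 45, 48, 58, 86, 93
n = 10
Index = 50/100 * 9 = 4.5000
Lower = data[4] = 40, Upper = data[5] = 45
P50 = 40 + 0.5000*(5) = 42.5000

P50 = 42.5000


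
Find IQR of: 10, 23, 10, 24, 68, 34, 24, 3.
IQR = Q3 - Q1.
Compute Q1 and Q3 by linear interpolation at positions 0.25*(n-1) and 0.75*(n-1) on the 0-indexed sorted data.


Sorted: 3, 10, 10, 23, 24, 24, 34, 68
Q1 (25th %ile) = 10.0000
Q3 (75th %ile) = 26.5000
IQR = 26.5000 - 10.0000 = 16.5000

IQR = 16.5000


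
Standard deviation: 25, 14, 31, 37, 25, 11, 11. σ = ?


Mean = 22.0000
Variance = 90.0000
SD = sqrt(90.0000) = 9.4868

SD = 9.4868


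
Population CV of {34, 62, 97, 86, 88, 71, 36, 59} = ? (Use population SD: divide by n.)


Mean = 66.6250
SD = 21.9541
CV = (21.9541/66.6250)*100 = 32.9518%

CV = 32.9518%


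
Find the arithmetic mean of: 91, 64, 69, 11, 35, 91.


Sum = 91 + 64 + 69 + 11 + 35 + 91 = 361
n = 6
Mean = 361/6 = 60.1667

Mean = 60.1667


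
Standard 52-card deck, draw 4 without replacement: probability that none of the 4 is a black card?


P(no black cards) = (26/52) × (25/51) × (24/50) × (23/49)
= 0.0552

P = 0.0552


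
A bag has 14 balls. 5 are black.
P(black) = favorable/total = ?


P = 5/14 = 0.3571

P = 0.3571


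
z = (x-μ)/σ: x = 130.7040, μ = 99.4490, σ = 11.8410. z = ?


z = (130.7040 - 99.4490)/11.8410
= 31.2550/11.8410
= 2.6396

z = 2.6396


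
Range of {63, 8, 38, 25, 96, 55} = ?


Max = 96, Min = 8
Range = 96 - 8 = 88

Range = 88


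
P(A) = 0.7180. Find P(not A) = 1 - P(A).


P(not A) = 1 - 0.7180 = 0.2820

P(not A) = 0.2820


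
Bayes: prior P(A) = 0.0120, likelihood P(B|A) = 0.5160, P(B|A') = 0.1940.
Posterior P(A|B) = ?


P(B) = P(B|A)*P(A) + P(B|A')*P(A')
= 0.5160*0.0120 + 0.1940*0.9880
= 0.006192 + 0.191672 = 0.197864
P(A|B) = 0.006192/0.197864 = 0.0313

P(A|B) = 0.0313


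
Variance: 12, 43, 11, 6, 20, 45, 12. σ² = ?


Mean = 21.2857
Squared deviations: 86.2245, 471.5102, 105.7959, 233.6531, 1.6531, 562.3673, 86.2245
Sum = 1547.4286
Variance = 1547.4286/7 = 221.0612

Variance = 221.0612


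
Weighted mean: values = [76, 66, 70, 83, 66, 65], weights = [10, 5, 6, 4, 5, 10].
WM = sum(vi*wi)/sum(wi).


Numerator = 76*10 + 66*5 + 70*6 + 83*4 + 66*5 + 65*10 = 2822
Denominator = 10 + 5 + 6 + 4 + 5 + 10 = 40
WM = 2822/40 = 70.5500

WM = 70.5500


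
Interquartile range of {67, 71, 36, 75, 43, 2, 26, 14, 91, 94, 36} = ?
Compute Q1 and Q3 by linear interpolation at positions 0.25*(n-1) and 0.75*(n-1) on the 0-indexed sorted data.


Sorted: 2, 14, 26, 36, 36, 43, 67, 71, 75, 91, 94
Q1 (25th %ile) = 31.0000
Q3 (75th %ile) = 73.0000
IQR = 73.0000 - 31.0000 = 42.0000

IQR = 42.0000


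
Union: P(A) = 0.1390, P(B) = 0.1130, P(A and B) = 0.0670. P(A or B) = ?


P(A∪B) = 0.1390 + 0.1130 - 0.0670
= 0.2520 - 0.0670
= 0.1850

P(A∪B) = 0.1850


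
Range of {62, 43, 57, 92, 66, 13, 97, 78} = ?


Max = 97, Min = 13
Range = 97 - 13 = 84

Range = 84


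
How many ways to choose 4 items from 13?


C(13,4) = 13!/(4! × 9!)
= 6227020800/(24 × 362880)
= 715

C(13,4) = 715


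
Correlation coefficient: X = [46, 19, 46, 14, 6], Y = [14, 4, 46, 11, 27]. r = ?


Mean X = 26.2000, Mean Y = 20.4000
SD X = 16.690117, SD Y = 14.813507
Cov = 95.920000
r = 95.920000/(16.690117*14.813507) = 0.3880

r = 0.3880


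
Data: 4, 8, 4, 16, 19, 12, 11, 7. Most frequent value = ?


Frequencies: 4:2, 7:1, 8:1, 11:1, 12:1, 16:1, 19:1
Max frequency = 2
Mode = 4

Mode = 4


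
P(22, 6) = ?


P(22,6) = 22!/16!
= 1124000727777607680000/20922789888000
= 53721360

P(22,6) = 53721360


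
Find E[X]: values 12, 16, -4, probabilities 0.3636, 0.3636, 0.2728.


E[X] = 12*0.3636 + 16*0.3636 - 4*0.2728
= 4.3632 + 5.8176 - 1.0912
= 9.0896

E[X] = 9.0896


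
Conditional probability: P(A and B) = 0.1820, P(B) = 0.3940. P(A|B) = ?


P(A|B) = 0.1820/0.3940 = 0.4619

P(A|B) = 0.4619


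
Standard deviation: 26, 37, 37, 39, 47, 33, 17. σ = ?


Mean = 33.7143
Variance = 80.7755
SD = sqrt(80.7755) = 8.9875

SD = 8.9875


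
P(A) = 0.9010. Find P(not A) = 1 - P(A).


P(not A) = 1 - 0.9010 = 0.0990

P(not A) = 0.0990


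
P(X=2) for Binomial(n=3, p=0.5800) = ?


C(3,2) = 3
p^2 = 0.336400
(1-p)^1 = 0.420000
P = 3 * 0.336400 * 0.420000 = 0.4239

P(X=2) = 0.4239


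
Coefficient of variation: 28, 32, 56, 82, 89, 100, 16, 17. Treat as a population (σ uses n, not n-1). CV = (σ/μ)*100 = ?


Mean = 52.5000
SD = 31.7884
CV = (31.7884/52.5000)*100 = 60.5493%

CV = 60.5493%


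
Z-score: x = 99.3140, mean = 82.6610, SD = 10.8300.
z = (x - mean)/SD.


z = (99.3140 - 82.6610)/10.8300
= 16.6530/10.8300
= 1.5377

z = 1.5377


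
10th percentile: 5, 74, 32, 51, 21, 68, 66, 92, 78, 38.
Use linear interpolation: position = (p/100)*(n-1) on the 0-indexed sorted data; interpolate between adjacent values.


Sorted: 5, 21, 32, 38, 51, 66, 68, 74, 78, 92
n = 10
Index = 10/100 * 9 = 0.9000
Lower = data[0] = 5, Upper = data[1] = 21
P10 = 5 + 0.9000*(16) = 19.4000

P10 = 19.4000


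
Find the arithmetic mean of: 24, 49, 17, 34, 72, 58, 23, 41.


Sum = 24 + 49 + 17 + 34 + 72 + 58 + 23 + 41 = 318
n = 8
Mean = 318/8 = 39.7500

Mean = 39.7500


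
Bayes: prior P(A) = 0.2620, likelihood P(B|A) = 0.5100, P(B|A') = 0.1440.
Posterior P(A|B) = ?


P(B) = P(B|A)*P(A) + P(B|A')*P(A')
= 0.5100*0.2620 + 0.1440*0.7380
= 0.133620 + 0.106272 = 0.239892
P(A|B) = 0.133620/0.239892 = 0.5570

P(A|B) = 0.5570


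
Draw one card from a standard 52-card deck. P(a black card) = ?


26 black cards in 52 cards
P = 26/52 = 0.5000

P = 0.5000


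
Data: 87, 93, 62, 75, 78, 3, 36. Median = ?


Sorted: 3, 36, 62, 75, 78, 87, 93
n = 7 (odd)
Middle value = 75

Median = 75


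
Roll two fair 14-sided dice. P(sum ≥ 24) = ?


Total outcomes = 14×14 = 196
Favorable (sum ≥ 24): 15
P = 15/196 = 0.0765

P = 0.0765


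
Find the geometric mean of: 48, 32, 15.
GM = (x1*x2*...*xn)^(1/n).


Product = 48 × 32 × 15 = 23040
GM = 23040^(1/3) = 28.4551

GM = 28.4551


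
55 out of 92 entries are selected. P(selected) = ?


P = 55/92 = 0.5978

P = 0.5978


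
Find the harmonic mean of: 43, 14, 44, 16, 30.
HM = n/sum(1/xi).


Sum of reciprocals = 1/43 + 1/14 + 1/44 + 1/16 + 1/30 = 0.213245
HM = 5/0.213245 = 23.4472

HM = 23.4472


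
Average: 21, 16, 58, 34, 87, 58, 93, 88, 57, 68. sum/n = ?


Sum = 21 + 16 + 58 + 34 + 87 + 58 + 93 + 88 + 57 + 68 = 580
n = 10
Mean = 580/10 = 58.0000

Mean = 58.0000


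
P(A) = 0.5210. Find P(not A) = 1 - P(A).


P(not A) = 1 - 0.5210 = 0.4790

P(not A) = 0.4790


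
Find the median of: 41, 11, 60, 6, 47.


Sorted: 6, 11, 41, 47, 60
n = 5 (odd)
Middle value = 41

Median = 41


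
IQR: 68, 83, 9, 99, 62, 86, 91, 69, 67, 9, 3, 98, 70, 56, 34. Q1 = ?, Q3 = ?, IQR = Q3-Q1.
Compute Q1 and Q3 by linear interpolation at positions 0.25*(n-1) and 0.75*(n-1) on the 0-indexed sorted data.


Sorted: 3, 9, 9, 34, 56, 62, 67, 68, 69, 70, 83, 86, 91, 98, 99
Q1 (25th %ile) = 45.0000
Q3 (75th %ile) = 84.5000
IQR = 84.5000 - 45.0000 = 39.5000

IQR = 39.5000


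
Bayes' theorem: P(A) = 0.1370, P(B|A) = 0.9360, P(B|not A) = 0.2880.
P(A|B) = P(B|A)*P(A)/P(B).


P(B) = P(B|A)*P(A) + P(B|A')*P(A')
= 0.9360*0.1370 + 0.2880*0.8630
= 0.128232 + 0.248544 = 0.376776
P(A|B) = 0.128232/0.376776 = 0.3403

P(A|B) = 0.3403


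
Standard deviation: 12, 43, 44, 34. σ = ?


Mean = 33.2500
Variance = 165.6875
SD = sqrt(165.6875) = 12.8720

SD = 12.8720


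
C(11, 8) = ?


C(11,8) = 11!/(8! × 3!)
= 39916800/(40320 × 6)
= 165

C(11,8) = 165


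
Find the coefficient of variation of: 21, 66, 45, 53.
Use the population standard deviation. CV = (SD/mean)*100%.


Mean = 46.2500
SD = 16.3917
CV = (16.3917/46.2500)*100 = 35.4415%

CV = 35.4415%


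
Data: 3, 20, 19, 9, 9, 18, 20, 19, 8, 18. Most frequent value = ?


Frequencies: 3:1, 8:1, 9:2, 18:2, 19:2, 20:2
Max frequency = 2
Mode = 9, 18, 19, 20

Mode = 9, 18, 19, 20


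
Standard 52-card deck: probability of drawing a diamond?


13 diamonds in 52 cards
P = 13/52 = 0.2500

P = 0.2500


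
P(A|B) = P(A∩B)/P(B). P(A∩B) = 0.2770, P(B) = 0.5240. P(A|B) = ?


P(A|B) = 0.2770/0.5240 = 0.5286

P(A|B) = 0.5286


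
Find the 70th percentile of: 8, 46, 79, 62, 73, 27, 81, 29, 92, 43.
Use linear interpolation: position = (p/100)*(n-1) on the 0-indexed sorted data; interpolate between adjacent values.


Sorted: 8, 27, 29, 43, 46, 62, 73, 79, 81, 92
n = 10
Index = 70/100 * 9 = 6.3000
Lower = data[6] = 73, Upper = data[7] = 79
P70 = 73 + 0.3000*(6) = 74.8000

P70 = 74.8000


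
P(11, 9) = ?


P(11,9) = 11!/2!
= 39916800/2
= 19958400

P(11,9) = 19958400


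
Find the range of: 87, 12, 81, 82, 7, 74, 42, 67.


Max = 87, Min = 7
Range = 87 - 7 = 80

Range = 80


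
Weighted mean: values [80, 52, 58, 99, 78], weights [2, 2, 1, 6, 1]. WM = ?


Numerator = 80*2 + 52*2 + 58*1 + 99*6 + 78*1 = 994
Denominator = 2 + 2 + 1 + 6 + 1 = 12
WM = 994/12 = 82.8333

WM = 82.8333


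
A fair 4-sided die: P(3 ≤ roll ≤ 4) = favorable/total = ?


Favorable outcomes (3 ≤ roll ≤ 4): 2
Total outcomes = 4
P = 2/4 = 0.5000

P = 0.5000


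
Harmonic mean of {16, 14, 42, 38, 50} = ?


Sum of reciprocals = 1/16 + 1/14 + 1/42 + 1/38 + 1/50 = 0.204054
HM = 5/0.204054 = 24.5033

HM = 24.5033


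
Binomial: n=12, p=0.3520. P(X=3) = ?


C(12,3) = 220
p^3 = 0.043614
(1-p)^9 = 0.020145
P = 220 * 0.043614 * 0.020145 = 0.1933

P(X=3) = 0.1933


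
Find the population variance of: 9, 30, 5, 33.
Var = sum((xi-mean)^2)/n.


Mean = 19.2500
Squared deviations: 105.0625, 115.5625, 203.0625, 189.0625
Sum = 612.7500
Variance = 612.7500/4 = 153.1875

Variance = 153.1875


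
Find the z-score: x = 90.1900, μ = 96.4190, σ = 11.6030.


z = (90.1900 - 96.4190)/11.6030
= -6.2290/11.6030
= -0.5368

z = -0.5368


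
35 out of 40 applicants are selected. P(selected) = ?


P = 35/40 = 0.8750

P = 0.8750


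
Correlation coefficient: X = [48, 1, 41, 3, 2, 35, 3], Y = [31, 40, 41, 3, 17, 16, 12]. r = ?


Mean X = 19.0000, Mean Y = 22.8571
SD X = 19.661420, SD Y = 13.537552
Cov = 115.428571
r = 115.428571/(19.661420*13.537552) = 0.4337

r = 0.4337


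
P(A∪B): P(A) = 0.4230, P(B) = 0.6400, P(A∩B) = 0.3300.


P(A∪B) = 0.4230 + 0.6400 - 0.3300
= 1.0630 - 0.3300
= 0.7330

P(A∪B) = 0.7330


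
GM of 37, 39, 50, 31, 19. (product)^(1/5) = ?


Product = 37 × 39 × 50 × 31 × 19 = 42496350
GM = 42496350^(1/5) = 33.5483

GM = 33.5483


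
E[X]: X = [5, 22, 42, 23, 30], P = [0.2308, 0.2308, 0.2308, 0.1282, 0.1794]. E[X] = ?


E[X] = 5*0.2308 + 22*0.2308 + 42*0.2308 + 23*0.1282 + 30*0.1794
= 1.1540 + 5.0776 + 9.6936 + 2.9486 + 5.3820
= 24.2558

E[X] = 24.2558


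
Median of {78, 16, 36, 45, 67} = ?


Sorted: 16, 36, 45, 67, 78
n = 5 (odd)
Middle value = 45

Median = 45


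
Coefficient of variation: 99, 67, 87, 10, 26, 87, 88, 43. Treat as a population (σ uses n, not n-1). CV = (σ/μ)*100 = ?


Mean = 63.3750
SD = 30.9554
CV = (30.9554/63.3750)*100 = 48.8448%

CV = 48.8448%


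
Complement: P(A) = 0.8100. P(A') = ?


P(not A) = 1 - 0.8100 = 0.1900

P(not A) = 0.1900


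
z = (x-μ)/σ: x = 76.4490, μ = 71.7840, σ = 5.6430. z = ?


z = (76.4490 - 71.7840)/5.6430
= 4.6650/5.6430
= 0.8267

z = 0.8267


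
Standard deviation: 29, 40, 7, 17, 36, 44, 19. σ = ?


Mean = 27.4286
Variance = 157.9592
SD = sqrt(157.9592) = 12.5682

SD = 12.5682


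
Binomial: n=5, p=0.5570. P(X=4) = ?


C(5,4) = 5
p^4 = 0.096254
(1-p)^1 = 0.443000
P = 5 * 0.096254 * 0.443000 = 0.2132

P(X=4) = 0.2132


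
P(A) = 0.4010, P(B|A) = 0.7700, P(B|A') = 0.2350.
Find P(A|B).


P(B) = P(B|A)*P(A) + P(B|A')*P(A')
= 0.7700*0.4010 + 0.2350*0.5990
= 0.308770 + 0.140765 = 0.449535
P(A|B) = 0.308770/0.449535 = 0.6869

P(A|B) = 0.6869


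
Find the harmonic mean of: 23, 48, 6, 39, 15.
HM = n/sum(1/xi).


Sum of reciprocals = 1/23 + 1/48 + 1/6 + 1/39 + 1/15 = 0.323286
HM = 5/0.323286 = 15.4662

HM = 15.4662


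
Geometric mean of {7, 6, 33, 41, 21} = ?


Product = 7 × 6 × 33 × 41 × 21 = 1193346
GM = 1193346^(1/5) = 16.4192

GM = 16.4192


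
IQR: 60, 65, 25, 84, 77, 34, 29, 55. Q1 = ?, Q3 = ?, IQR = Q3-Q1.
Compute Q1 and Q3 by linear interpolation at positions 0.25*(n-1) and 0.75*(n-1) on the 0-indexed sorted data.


Sorted: 25, 29, 34, 55, 60, 65, 77, 84
Q1 (25th %ile) = 32.7500
Q3 (75th %ile) = 68.0000
IQR = 68.0000 - 32.7500 = 35.2500

IQR = 35.2500


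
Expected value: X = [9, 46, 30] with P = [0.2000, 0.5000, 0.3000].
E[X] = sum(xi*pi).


E[X] = 9*0.2000 + 46*0.5000 + 30*0.3000
= 1.8000 + 23.0000 + 9.0000
= 33.8000

E[X] = 33.8000


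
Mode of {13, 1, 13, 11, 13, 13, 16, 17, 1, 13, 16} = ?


Frequencies: 1:2, 11:1, 13:5, 16:2, 17:1
Max frequency = 5
Mode = 13

Mode = 13


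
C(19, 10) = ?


C(19,10) = 19!/(10! × 9!)
= 121645100408832000/(3628800 × 362880)
= 92378

C(19,10) = 92378


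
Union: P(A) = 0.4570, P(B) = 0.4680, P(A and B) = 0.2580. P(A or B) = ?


P(A∪B) = 0.4570 + 0.4680 - 0.2580
= 0.9250 - 0.2580
= 0.6670

P(A∪B) = 0.6670


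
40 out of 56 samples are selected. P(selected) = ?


P = 40/56 = 0.7143

P = 0.7143


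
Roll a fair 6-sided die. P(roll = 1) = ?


Favorable outcomes (roll = 1): 1
Total outcomes = 6
P = 1/6 = 0.1667

P = 0.1667


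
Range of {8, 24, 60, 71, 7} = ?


Max = 71, Min = 7
Range = 71 - 7 = 64

Range = 64


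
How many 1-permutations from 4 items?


P(4,1) = 4!/3!
= 24/6
= 4

P(4,1) = 4


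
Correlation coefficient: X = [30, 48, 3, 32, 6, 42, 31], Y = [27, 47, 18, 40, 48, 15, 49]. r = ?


Mean X = 27.4286, Mean Y = 34.8571
SD X = 15.728565, SD Y = 13.558641
Cov = 20.632653
r = 20.632653/(15.728565*13.558641) = 0.0967

r = 0.0967


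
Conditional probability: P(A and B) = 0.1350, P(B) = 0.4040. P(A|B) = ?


P(A|B) = 0.1350/0.4040 = 0.3342

P(A|B) = 0.3342
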